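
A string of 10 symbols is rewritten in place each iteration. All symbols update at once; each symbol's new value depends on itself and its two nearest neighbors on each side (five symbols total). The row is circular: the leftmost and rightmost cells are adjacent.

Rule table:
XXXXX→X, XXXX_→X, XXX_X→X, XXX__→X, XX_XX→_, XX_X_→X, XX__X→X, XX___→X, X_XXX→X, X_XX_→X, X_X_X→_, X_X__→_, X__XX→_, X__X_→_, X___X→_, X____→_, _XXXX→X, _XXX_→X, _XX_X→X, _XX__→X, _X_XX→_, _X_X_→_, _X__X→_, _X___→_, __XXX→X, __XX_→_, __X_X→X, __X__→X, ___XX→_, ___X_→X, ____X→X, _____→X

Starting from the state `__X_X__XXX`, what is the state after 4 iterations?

XXX_XX_XXX

X_X____XXX
XX___X_XXX
XXX_XX_XXX
XXX_XX_XXX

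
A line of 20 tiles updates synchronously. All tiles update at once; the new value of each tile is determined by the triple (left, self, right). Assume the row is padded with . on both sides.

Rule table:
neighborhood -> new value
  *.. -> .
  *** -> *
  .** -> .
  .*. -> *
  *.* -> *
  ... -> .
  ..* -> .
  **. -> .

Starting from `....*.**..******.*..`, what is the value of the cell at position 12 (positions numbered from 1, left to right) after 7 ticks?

....**.....****.**..
............**.*....
..............**....
....................
....................  (fixed point — unchanged through tick 7)
position 12 holds .

.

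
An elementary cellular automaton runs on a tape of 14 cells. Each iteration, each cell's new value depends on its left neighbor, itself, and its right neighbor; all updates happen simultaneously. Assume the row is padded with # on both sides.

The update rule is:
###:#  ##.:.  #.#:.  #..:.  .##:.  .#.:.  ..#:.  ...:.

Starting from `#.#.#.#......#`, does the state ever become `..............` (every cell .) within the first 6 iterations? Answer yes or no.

..............
all cells are . at iteration 1

yes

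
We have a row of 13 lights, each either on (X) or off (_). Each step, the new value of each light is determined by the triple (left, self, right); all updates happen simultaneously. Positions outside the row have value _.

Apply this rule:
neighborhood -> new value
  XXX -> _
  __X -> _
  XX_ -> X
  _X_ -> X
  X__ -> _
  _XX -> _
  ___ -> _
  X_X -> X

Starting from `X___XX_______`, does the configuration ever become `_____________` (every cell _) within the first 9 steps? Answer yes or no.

no

X____X_______
X____X_______  (fixed point — unchanged through step 9)
step 9 is X____X_______, still not uniform _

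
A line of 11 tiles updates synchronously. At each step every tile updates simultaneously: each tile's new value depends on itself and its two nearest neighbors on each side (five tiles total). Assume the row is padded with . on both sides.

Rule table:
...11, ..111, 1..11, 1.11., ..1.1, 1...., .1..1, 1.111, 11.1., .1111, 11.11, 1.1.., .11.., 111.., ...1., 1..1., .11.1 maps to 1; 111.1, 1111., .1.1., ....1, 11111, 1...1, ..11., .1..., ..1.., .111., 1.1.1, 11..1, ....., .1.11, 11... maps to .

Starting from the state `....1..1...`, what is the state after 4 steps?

11.11....11

step 1: ...1.11..1.
step 2: ..11.11.1..
step 3: .1.111111.1
step 4: 11.11....11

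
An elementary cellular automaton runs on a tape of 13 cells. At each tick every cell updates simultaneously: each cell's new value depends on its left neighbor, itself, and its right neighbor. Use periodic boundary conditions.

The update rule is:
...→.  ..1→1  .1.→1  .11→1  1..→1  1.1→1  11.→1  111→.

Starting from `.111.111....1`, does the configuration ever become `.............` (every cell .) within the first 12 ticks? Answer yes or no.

yes

11.111.11..11
.111.1111111.
11.111.....11
.111.11...11.
11.11111.1111
.111...111...
11.11.11.11..
1111111111111
.............
all cells are . at tick 9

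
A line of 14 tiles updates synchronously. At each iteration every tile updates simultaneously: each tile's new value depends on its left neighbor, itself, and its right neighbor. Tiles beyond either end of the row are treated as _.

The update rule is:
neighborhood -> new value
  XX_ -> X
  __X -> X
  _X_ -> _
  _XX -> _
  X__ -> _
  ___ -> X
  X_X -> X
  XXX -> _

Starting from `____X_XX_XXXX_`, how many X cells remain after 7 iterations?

8

XXXX_X_XX___X_
___XX_X_X_XX__
XXX_XX_X_X_X_X
__XX_XX_X_X_X_
XX_XX_XX_X_X__
_XX_XX_XX_X__X
X_XX_XX_XX__X_
count of X: 8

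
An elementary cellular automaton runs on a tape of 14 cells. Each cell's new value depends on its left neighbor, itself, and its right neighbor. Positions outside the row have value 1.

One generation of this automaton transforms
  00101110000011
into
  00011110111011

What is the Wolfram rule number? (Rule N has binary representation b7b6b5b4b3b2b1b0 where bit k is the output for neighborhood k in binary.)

233

position 5: 111 → 1  (bit 7 = 1)
position 6: 110 → 1  (bit 6 = 1)
position 3: 101 → 1  (bit 5 = 1)
position 0: 100 → 0  (bit 4 = 0)
position 4: 011 → 1  (bit 3 = 1)
position 2: 010 → 0  (bit 2 = 0)
position 1: 001 → 0  (bit 1 = 0)
position 8: 000 → 1  (bit 0 = 1)
bits b7..b0 = 11101001 = 233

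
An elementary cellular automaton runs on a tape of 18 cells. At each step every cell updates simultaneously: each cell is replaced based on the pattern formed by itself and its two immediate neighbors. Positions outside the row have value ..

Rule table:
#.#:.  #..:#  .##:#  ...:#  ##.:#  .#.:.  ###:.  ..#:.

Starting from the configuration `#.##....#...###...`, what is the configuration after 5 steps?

..#####..##.#.####
#.#...##.##...#..#
...##.##.####..#..
##.##.##.#..##..##
##.##.##..#.###.##

##.##.##..#.###.##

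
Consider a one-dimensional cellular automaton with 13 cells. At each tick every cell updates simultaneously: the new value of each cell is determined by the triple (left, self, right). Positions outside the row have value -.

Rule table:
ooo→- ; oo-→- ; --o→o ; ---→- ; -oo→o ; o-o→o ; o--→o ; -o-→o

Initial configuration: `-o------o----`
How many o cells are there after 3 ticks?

11

ooo----ooo---
o--o--oo--o--
ooooooo-oooo-
count of o: 11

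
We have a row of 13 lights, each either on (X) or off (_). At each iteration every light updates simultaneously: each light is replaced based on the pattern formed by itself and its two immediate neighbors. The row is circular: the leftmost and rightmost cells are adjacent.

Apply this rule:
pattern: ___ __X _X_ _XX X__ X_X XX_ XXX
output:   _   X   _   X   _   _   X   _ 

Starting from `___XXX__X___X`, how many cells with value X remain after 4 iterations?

4

__XX_X_X___X_
_XXX______X__
XX_X_____X___
XX______X___X
count of X: 4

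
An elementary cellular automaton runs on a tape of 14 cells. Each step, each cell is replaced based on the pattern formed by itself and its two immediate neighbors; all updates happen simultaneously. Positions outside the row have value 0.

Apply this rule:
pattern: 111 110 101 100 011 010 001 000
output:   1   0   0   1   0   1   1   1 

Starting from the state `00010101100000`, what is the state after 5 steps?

01011111011001

11110100011111
01100111101110
10011011000101
11100000111101
01011111011001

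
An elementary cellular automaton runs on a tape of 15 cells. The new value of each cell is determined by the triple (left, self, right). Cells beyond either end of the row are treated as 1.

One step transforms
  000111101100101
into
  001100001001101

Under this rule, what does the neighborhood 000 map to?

0

At position 1 the neighborhood is 000; the next row has 0 there.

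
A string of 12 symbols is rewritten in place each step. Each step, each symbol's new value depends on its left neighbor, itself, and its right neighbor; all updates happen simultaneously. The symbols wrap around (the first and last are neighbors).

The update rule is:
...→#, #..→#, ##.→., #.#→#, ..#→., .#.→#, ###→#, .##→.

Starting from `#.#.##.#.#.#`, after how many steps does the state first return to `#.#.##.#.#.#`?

.###..#####.
..#.#..###.#
#.####..#.##
.#.##.#.##.#
###..###..##
##.#..#.#..#
#.###.####..
##.#.#.##.#.
..#####..###
#..###.#..#.
##..#.###.##
#.#.##.#.#.#

12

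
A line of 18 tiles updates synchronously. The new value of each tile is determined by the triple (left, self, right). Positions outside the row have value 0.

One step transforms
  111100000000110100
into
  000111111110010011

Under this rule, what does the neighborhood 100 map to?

1

At position 4 the neighborhood is 100; the next row has 1 there.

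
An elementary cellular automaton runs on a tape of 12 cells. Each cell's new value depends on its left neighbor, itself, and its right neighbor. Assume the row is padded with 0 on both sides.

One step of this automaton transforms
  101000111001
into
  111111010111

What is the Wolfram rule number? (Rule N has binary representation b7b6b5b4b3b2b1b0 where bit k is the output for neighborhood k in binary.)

position 7: 111 → 1  (bit 7 = 1)
position 8: 110 → 0  (bit 6 = 0)
position 1: 101 → 1  (bit 5 = 1)
position 3: 100 → 1  (bit 4 = 1)
position 6: 011 → 0  (bit 3 = 0)
position 0: 010 → 1  (bit 2 = 1)
position 5: 001 → 1  (bit 1 = 1)
position 4: 000 → 1  (bit 0 = 1)
bits b7..b0 = 10110111 = 183

183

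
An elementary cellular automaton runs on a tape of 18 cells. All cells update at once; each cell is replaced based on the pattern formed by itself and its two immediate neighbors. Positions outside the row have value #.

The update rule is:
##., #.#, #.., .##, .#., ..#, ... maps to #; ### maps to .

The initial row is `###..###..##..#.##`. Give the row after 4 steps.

###..###........##

step 1: ..####.##########.
step 2: ###..###........##
step 3: ..####.##########.  (repeats step 1; period 2)
step 4: ###..###........##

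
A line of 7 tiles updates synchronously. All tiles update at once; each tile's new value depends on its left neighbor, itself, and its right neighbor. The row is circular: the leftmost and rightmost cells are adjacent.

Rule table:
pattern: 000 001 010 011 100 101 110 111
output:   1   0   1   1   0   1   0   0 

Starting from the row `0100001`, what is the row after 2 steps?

0011011

1101101
0011011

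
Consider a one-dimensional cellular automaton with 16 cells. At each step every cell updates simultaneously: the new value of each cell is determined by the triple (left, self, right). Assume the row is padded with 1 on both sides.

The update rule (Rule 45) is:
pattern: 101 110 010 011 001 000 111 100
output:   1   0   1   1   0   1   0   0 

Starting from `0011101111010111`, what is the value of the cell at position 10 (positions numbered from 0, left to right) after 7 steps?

0010011000111100
0010010010100000
0010010011101110
0010010010011001
0010010010010001
0010010010010101
0010010010011111
position 10 holds 0

0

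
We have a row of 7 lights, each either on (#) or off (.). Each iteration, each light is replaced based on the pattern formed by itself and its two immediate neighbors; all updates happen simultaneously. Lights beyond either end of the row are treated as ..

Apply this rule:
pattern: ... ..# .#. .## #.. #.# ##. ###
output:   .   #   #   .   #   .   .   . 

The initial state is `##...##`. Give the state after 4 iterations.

##...##

..#.#..
.##.##.
#.....#
##...##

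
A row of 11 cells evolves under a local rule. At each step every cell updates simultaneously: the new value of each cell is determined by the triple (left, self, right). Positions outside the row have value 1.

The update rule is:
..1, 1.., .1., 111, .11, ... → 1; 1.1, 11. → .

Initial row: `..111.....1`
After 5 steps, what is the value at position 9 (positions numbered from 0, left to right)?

1

step 1: 1111.111111
step 2: 111..111111
step 3: 11.11111111
step 4: 1..11111111
step 5: .1111111111
position 9 holds 1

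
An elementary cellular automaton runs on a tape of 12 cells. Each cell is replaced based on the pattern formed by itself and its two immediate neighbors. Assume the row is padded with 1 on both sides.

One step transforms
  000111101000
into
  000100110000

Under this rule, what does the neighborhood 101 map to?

1

At position 7 the neighborhood is 101; the next row has 1 there.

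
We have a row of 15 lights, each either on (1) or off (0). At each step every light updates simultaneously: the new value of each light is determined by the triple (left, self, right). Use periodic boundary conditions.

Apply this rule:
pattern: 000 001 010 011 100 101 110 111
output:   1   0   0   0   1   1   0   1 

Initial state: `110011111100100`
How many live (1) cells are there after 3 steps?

step 1: 001001111010010
step 2: 100100110101001
step 3: 010010001010100
count of 1: 5

5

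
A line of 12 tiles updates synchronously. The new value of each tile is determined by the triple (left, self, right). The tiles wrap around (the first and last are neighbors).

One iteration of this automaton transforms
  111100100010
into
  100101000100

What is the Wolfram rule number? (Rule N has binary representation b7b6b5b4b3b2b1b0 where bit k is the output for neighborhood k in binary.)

position 1: 111 → 0  (bit 7 = 0)
position 3: 110 → 1  (bit 6 = 1)
position 11: 101 → 0  (bit 5 = 0)
position 4: 100 → 0  (bit 4 = 0)
position 0: 011 → 1  (bit 3 = 1)
position 6: 010 → 0  (bit 2 = 0)
position 5: 001 → 1  (bit 1 = 1)
position 8: 000 → 0  (bit 0 = 0)
bits b7..b0 = 01001010 = 74

74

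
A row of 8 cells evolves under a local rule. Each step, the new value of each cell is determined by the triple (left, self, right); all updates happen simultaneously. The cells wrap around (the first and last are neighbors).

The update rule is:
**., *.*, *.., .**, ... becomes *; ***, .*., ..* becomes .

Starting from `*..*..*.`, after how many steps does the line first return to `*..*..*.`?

8

.*..*..*
*.*..*..
.*.*..*.
..*.*..*
*..*.*..
.*..*.*.
..*..*.*
*..*..*.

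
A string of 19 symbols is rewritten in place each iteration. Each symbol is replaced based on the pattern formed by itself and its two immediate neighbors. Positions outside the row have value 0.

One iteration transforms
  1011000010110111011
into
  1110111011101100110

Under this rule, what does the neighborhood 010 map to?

At position 0 the neighborhood is 010; the next row has 1 there.

1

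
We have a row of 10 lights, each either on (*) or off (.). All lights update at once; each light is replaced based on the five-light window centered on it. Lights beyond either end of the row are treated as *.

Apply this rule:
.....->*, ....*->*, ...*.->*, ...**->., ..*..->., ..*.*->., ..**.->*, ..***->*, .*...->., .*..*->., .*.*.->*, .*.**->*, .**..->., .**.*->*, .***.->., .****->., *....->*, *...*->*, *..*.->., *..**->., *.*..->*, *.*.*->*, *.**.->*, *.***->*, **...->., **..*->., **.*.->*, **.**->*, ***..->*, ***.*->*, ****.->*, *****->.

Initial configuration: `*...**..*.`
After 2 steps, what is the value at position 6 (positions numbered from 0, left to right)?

*

*.*.*....*
*****.**.*
position 6 holds *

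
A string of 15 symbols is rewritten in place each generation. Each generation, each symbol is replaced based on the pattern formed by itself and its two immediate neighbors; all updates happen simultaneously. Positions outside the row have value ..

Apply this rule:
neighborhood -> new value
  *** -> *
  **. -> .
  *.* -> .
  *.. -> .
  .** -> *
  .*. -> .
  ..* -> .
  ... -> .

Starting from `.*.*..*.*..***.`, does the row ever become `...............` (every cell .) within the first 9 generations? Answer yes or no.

...........**..
...........*...
...............
all cells are . at generation 3

yes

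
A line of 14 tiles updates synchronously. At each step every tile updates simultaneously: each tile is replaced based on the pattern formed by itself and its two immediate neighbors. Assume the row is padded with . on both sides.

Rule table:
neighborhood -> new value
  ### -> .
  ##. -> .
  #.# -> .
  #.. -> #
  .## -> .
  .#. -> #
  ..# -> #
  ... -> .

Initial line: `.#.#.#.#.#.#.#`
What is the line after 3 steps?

..##.#.#.#.#.#

##.#.#.#.#.#.#
...#.#.#.#.#.#
..##.#.#.#.#.#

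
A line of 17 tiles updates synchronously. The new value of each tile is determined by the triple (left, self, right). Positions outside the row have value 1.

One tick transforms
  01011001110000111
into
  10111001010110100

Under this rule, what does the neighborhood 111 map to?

0

At position 8 the neighborhood is 111; the next row has 0 there.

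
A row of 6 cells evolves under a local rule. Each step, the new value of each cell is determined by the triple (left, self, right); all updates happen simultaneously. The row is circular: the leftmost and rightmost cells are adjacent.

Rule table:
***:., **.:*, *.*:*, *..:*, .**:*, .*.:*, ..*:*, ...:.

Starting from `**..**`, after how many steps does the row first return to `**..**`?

2

.****.
**..**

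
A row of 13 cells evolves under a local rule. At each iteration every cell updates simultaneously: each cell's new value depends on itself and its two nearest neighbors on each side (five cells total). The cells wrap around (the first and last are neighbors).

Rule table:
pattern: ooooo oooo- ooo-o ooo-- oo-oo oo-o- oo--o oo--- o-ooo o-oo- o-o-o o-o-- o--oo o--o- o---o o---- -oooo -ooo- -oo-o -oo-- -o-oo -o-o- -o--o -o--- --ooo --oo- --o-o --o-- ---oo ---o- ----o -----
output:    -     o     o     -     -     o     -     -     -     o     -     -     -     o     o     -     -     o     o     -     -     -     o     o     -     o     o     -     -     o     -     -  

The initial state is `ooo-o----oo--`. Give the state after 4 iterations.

-ooo-o---o---
--ooo-ooo-o--
---oo--ooo-o-
---o----ooo-o

---o----ooo-o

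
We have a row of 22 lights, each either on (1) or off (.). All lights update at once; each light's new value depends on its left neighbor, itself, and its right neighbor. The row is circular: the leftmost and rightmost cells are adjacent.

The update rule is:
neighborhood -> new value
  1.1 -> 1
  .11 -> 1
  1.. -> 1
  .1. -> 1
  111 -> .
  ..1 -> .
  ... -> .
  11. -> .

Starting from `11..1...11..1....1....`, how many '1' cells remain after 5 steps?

step 1: 1.1.11..1.1.11...11...
step 2: 11111.1.11111.1..1.1..
step 3: 1....1111....111.1111.
step 4: 11...1...1...1..11...1
step 5: ..1..11..11..11.1.1..1
count of 1: 10

10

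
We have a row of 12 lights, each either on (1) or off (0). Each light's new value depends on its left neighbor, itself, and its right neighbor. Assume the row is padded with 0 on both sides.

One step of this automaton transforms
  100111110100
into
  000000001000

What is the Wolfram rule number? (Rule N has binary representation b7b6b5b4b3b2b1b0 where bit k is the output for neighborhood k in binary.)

position 4: 111 → 0  (bit 7 = 0)
position 7: 110 → 0  (bit 6 = 0)
position 8: 101 → 1  (bit 5 = 1)
position 1: 100 → 0  (bit 4 = 0)
position 3: 011 → 0  (bit 3 = 0)
position 0: 010 → 0  (bit 2 = 0)
position 2: 001 → 0  (bit 1 = 0)
position 11: 000 → 0  (bit 0 = 0)
bits b7..b0 = 00100000 = 32

32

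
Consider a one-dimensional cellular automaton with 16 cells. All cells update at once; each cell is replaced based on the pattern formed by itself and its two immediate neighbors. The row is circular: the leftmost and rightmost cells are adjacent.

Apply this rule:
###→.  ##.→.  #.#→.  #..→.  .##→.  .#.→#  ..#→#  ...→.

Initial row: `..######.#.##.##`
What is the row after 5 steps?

.#.......#......
##......##......
.......#.......#
......##......##
.....#.......#..

.....#.......#..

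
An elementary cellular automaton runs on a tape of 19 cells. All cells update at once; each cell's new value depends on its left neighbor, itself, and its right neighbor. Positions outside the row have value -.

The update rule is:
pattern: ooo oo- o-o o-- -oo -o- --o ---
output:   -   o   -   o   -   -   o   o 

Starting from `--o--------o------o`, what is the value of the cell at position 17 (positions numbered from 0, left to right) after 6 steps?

oo-oooooooo-oooooo-
-o--------o------oo
o-oooooooo-oooooo-o
---------o------o--
ooooooooo-oooooo-oo
--------o------o--o
position 17 holds -

-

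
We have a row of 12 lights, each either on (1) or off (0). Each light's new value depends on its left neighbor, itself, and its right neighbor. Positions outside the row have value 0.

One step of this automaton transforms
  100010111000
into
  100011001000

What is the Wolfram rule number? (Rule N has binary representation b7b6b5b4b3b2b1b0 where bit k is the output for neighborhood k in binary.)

position 7: 111 → 0  (bit 7 = 0)
position 8: 110 → 1  (bit 6 = 1)
position 5: 101 → 1  (bit 5 = 1)
position 1: 100 → 0  (bit 4 = 0)
position 6: 011 → 0  (bit 3 = 0)
position 0: 010 → 1  (bit 2 = 1)
position 3: 001 → 0  (bit 1 = 0)
position 2: 000 → 0  (bit 0 = 0)
bits b7..b0 = 01100100 = 100

100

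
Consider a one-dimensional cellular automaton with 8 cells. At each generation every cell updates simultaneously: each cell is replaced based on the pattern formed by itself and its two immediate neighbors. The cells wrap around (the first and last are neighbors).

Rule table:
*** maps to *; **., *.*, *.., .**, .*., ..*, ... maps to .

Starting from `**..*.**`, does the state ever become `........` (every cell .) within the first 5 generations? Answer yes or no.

*......*
........
all cells are . at generation 2

yes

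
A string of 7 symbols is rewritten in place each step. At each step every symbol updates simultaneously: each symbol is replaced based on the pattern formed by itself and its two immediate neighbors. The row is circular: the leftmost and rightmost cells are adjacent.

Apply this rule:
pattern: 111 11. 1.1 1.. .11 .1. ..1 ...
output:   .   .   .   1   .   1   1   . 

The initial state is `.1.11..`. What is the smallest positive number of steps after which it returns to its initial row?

7

11...1.
..1.11.
.11...1
...1.11
1.11...
1...1.1
.1.11..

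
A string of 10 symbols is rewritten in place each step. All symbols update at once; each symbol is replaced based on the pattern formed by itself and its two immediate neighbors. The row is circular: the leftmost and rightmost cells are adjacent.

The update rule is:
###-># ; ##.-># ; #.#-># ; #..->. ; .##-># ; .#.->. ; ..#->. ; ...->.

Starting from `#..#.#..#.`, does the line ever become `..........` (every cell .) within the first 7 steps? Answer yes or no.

yes

....#....#
..........
all cells are . at step 2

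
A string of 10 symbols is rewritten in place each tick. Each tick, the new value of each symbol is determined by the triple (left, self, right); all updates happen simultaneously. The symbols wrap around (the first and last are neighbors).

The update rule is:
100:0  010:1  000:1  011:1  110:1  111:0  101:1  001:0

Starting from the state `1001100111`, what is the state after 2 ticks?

1001100100

1001100100
1001100100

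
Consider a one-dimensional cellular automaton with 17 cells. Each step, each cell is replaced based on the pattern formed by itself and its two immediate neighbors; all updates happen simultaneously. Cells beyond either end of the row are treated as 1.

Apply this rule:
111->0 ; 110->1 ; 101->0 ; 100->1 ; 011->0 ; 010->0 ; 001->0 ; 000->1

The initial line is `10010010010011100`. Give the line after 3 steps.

11001001001000110
01100100100110010
00110010010011000

00110010010011000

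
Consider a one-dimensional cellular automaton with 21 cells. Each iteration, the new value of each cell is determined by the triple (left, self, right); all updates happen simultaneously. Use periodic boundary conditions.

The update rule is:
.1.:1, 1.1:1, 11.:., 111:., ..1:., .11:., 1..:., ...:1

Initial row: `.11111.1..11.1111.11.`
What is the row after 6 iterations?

11111...111.........1

......11....1....1...
11111....11.1.11.1.11
......11...111..111..
11111....1..........1
......11.1.11111111..
11111...111.........1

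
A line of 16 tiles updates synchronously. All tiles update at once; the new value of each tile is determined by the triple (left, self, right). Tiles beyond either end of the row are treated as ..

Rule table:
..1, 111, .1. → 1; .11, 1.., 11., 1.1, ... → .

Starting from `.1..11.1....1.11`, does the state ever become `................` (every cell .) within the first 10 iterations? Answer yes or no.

11.1...1...11...
...1..11..1.....
..11.1...11.....
.1...1..1.......
11..11.11.......
...1............
..11............
.1..............
11..............
................
all cells are . at iteration 10

yes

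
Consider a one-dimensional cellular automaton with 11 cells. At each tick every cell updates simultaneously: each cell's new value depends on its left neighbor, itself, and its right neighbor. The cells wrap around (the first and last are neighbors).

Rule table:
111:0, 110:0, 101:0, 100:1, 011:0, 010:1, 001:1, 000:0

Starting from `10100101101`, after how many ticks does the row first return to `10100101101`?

tick 1: 00111100000
tick 2: 01000010000
tick 3: 11100111000
tick 4: 00011000101
tick 5: 10100101101

5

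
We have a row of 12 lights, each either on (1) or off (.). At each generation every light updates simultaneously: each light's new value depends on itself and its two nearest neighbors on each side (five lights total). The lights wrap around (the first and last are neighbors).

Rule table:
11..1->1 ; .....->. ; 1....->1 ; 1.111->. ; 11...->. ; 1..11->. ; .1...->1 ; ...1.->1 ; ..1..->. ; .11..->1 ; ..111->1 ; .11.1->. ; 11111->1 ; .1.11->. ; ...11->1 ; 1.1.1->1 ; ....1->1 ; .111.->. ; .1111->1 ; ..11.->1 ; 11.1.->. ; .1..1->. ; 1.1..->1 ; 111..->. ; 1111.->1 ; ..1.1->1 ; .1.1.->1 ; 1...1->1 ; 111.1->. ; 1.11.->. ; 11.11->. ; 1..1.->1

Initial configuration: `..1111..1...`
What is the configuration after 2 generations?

.111........

11111.11.11.
.111........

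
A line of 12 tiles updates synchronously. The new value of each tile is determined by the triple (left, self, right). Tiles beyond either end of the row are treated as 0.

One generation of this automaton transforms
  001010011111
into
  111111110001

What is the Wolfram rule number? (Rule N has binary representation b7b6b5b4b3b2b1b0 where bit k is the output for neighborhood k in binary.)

127

position 8: 111 → 0  (bit 7 = 0)
position 11: 110 → 1  (bit 6 = 1)
position 3: 101 → 1  (bit 5 = 1)
position 5: 100 → 1  (bit 4 = 1)
position 7: 011 → 1  (bit 3 = 1)
position 2: 010 → 1  (bit 2 = 1)
position 1: 001 → 1  (bit 1 = 1)
position 0: 000 → 1  (bit 0 = 1)
bits b7..b0 = 01111111 = 127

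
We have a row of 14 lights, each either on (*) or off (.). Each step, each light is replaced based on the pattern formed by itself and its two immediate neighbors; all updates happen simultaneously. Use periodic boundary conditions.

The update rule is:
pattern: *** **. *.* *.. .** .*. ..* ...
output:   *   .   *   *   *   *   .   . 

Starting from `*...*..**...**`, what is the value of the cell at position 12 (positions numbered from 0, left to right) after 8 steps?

.*..**.*.*..**
***.*.*****.*.
**.*******.***
*.*******.****
.*******.*****
*******.*****.
******.*****.*
*****.*****.**
position 12 holds *

*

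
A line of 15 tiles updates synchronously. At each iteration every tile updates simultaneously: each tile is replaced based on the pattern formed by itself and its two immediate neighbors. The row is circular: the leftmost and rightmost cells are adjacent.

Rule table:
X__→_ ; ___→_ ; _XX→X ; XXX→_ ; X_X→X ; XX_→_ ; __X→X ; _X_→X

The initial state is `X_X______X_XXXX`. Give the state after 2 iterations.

XX_____XX______

_XX_____XXXX___
XX_____XX______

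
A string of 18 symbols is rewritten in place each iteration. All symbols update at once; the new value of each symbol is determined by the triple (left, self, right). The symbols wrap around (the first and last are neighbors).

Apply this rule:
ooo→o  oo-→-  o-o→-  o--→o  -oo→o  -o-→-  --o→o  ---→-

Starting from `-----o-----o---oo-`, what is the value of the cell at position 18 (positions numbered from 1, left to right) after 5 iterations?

-

iteration 1: ----o-o---o-o-oo-o
iteration 2: o--o---o-o----o---
iteration 3: -oo-o-o---o--o-o-o
iteration 4: -o-----o-o-oo-----
iteration 5: o-o---o----o-o----
position 18 holds -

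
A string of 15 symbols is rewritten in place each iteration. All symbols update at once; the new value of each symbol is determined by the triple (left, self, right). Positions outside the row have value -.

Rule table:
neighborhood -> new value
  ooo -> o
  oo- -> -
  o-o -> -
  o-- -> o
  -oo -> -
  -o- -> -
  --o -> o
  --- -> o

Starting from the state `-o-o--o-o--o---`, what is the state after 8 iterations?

---oooo-oooooo-

iteration 1: o---oo---oo-ooo
iteration 2: -ooo--ooo----o-
iteration 3: o-o-oo-o-oooo-o
iteration 4: ----------oo---
iteration 5: oooooooooo--ooo
iteration 6: -oooooooo-oo-o-
iteration 7: o-oooooo------o
iteration 8: ---oooo-oooooo-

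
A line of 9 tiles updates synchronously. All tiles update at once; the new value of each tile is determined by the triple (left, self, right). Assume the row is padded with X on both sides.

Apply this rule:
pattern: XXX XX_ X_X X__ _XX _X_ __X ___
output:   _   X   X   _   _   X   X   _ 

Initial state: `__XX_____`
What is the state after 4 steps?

_X_X____X
XXXX___X_
___X__XXX
__XX_X___

__XX_X___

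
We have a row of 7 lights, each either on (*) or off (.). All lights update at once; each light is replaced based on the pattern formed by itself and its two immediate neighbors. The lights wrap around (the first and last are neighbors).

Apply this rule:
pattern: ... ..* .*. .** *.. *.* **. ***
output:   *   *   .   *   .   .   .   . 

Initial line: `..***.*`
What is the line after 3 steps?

step 1: .**....
step 2: **..***
step 3: ...**..

...**..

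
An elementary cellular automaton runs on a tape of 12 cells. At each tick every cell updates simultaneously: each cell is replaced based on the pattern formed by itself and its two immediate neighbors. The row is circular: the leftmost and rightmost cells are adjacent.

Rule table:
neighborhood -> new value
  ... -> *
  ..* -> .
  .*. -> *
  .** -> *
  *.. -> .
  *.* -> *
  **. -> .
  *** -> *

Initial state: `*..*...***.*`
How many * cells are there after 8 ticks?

...*.*.**.**
.*.*****.**.
.******.**..
.*****.**..*
*****.**...*
****.**..*.*
***.**...***
**.**..*.***
count of *: 8

8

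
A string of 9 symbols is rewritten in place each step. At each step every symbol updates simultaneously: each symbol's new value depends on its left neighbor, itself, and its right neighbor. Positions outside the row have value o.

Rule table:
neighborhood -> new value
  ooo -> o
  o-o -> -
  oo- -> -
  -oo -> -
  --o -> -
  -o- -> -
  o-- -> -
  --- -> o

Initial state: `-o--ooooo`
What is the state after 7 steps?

step 1: -----oooo
step 2: -ooo--ooo
step 3: --o----oo
step 4: ----oo--o
step 5: -oo------
step 6: ----oooo-
step 7: -oo--oo--

-oo--oo--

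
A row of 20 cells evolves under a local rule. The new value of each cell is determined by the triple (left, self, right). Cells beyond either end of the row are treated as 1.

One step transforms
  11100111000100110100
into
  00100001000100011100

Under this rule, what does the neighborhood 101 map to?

At position 16 the neighborhood is 101; the next row has 1 there.

1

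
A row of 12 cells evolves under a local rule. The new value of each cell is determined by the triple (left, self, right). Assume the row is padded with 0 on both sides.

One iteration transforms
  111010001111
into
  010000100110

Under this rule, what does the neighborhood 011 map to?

At position 0 the neighborhood is 011; the next row has 0 there.

0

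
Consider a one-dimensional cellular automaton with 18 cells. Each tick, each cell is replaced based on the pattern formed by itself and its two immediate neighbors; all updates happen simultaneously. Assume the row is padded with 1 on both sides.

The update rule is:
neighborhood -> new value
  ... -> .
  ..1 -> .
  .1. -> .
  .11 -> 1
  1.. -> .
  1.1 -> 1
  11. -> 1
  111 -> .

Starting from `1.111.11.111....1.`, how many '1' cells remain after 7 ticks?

3

111.111111.1.....1
..111....11......1
..1.1....11......1
...1.....11......1
.........11......1
.........11......1  (fixed point — unchanged through tick 7)
count of 1: 3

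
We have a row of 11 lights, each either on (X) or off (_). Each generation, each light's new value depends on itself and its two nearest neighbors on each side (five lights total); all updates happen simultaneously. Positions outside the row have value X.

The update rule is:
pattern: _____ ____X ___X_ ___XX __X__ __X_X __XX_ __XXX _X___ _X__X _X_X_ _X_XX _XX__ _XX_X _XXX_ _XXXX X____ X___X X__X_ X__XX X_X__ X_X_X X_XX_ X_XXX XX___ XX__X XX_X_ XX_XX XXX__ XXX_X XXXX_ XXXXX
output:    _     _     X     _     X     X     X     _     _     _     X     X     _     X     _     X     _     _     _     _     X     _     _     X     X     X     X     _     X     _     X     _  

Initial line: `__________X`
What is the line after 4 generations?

_XXX_______

X__________
XX_________
XXX________
_XXX_______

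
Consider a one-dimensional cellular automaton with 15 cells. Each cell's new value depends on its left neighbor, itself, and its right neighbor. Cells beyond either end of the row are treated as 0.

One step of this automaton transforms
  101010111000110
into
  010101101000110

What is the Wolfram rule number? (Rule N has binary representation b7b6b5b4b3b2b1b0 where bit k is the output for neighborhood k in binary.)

position 7: 111 → 0  (bit 7 = 0)
position 8: 110 → 1  (bit 6 = 1)
position 1: 101 → 1  (bit 5 = 1)
position 9: 100 → 0  (bit 4 = 0)
position 6: 011 → 1  (bit 3 = 1)
position 0: 010 → 0  (bit 2 = 0)
position 11: 001 → 0  (bit 1 = 0)
position 10: 000 → 0  (bit 0 = 0)
bits b7..b0 = 01101000 = 104

104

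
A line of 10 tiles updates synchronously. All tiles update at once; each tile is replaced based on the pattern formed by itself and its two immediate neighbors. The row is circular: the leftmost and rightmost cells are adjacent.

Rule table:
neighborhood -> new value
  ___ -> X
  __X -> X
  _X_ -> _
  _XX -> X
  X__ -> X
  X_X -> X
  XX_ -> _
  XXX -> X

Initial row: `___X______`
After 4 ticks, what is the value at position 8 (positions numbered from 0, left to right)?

X

XXX_XXXXXX
XX_XXXXXXX
X_XXXXXXXX
_XXXXXXXXX
position 8 holds X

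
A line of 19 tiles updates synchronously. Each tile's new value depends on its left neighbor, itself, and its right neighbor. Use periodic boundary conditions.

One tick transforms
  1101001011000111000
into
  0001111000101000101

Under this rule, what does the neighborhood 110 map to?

0

At position 1 the neighborhood is 110; the next row has 0 there.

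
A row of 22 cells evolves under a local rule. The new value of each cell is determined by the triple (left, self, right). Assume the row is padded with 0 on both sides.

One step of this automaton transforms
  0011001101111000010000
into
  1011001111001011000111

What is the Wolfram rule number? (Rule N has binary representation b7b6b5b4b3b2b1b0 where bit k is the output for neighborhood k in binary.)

105

position 10: 111 → 0  (bit 7 = 0)
position 3: 110 → 1  (bit 6 = 1)
position 8: 101 → 1  (bit 5 = 1)
position 4: 100 → 0  (bit 4 = 0)
position 2: 011 → 1  (bit 3 = 1)
position 17: 010 → 0  (bit 2 = 0)
position 1: 001 → 0  (bit 1 = 0)
position 0: 000 → 1  (bit 0 = 1)
bits b7..b0 = 01101001 = 105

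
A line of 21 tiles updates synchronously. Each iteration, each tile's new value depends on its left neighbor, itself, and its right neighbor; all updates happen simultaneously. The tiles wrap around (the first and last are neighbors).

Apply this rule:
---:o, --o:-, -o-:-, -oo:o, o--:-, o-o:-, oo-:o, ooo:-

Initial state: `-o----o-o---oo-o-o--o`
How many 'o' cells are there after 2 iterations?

15

---oo-----o-oo-------
oo-oo-ooo---oo-oooooo
count of o: 15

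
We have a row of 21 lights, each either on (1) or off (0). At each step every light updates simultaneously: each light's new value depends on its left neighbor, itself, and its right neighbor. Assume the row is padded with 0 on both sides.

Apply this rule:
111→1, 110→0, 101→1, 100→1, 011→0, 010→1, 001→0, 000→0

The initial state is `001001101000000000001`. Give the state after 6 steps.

000000001000101000001

001100011100000000001
000010001010000000001
000011001111000000001
000000100110100000001
000000110001110000001
000000001000101000001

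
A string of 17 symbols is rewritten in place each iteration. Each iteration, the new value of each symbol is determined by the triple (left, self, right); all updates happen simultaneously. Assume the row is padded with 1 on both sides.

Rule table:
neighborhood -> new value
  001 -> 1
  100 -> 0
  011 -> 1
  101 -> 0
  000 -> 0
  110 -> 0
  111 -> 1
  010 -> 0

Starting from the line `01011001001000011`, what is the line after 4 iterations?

00010010010000111
00100100100001111
01001001000011111
00010010000111111

00010010000111111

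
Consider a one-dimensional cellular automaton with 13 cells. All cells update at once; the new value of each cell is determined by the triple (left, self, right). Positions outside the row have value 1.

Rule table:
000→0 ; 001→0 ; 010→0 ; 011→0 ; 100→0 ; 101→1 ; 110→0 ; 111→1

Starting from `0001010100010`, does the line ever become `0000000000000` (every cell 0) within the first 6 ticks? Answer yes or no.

yes

tick 1: 0000101000001
tick 2: 0000010000000
tick 3: 0000000000000
all cells are 0 at tick 3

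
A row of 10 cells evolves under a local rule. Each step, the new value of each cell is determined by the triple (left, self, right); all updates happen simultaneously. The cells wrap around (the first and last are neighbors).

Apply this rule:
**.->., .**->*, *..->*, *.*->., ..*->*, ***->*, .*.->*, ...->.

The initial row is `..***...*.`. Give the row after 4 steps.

.***.*.***
.**..*.**.
**.***.*.*
*..**..*.*

*..**..*.*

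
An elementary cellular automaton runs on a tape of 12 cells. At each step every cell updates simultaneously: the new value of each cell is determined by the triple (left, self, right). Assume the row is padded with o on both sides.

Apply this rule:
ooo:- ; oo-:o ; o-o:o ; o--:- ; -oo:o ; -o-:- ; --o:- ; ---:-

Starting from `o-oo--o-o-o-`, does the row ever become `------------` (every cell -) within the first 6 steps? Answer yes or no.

yes

oooo---o-o-o
---o----o-oo
---------oo-
---------ooo
---------o--
------------
all cells are - at step 6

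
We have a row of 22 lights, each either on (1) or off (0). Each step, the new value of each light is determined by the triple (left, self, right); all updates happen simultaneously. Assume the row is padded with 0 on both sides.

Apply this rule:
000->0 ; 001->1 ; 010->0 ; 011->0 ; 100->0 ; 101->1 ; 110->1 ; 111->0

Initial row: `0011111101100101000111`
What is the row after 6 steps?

0100000110101010001001
1000001011010100010010
0000010101101000100100
0000101010110001001000
0001010101010010010000
0010101010100100100000

0010101010100100100000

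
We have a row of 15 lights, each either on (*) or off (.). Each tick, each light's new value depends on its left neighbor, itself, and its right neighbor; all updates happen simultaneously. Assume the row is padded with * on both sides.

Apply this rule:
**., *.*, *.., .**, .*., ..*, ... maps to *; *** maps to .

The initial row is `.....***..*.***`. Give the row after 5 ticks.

******.******..
.....***....***
******.******..  (repeats tick 1; period 2)
tick 5: ******.******..

******.******..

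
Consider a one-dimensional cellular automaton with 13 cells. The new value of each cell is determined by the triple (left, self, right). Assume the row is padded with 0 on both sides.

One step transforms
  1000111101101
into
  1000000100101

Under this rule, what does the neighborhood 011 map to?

At position 4 the neighborhood is 011; the next row has 0 there.

0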